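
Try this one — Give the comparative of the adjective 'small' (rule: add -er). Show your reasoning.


Apply comparative formation (add -er): 'small' -> 'smaller'.

smaller


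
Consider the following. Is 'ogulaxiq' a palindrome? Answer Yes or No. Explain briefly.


Forward: 'ogulaxiq'
Reversed: 'qixalugo'
They differ.

No


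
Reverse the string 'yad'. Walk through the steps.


Reverse 'yad' character by character: 'day'.

day


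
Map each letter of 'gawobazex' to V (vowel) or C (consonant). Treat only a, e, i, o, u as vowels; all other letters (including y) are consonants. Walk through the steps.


Letter mapping: g = C, a = V, w = C, o = V, b = C, a = V, z = C, e = V, x = C.

CVCVCVCVC


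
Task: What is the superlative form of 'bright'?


Apply superlative formation (add -est): 'bright' -> 'brightest'.

brightest


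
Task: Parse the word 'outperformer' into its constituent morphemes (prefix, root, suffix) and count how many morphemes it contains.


Step 1: Identify prefix: 'out' (meaning: surpass)
Step 2: Identify root: 'perform'
Step 3: Identify suffix(es): 'er'
Decomposition: out- (prefix: surpass) + perform (root) + -er (suffix: one who)
Total morphemes: 3

3 morphemes (out- (prefix: surpass) + perform (root) + -er (suffix: one who))


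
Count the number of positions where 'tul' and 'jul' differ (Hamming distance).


Alignment:
Position 1: 't' vs 'j' = DIFFER
Position 2: 'u' vs 'u' = match
Position 3: 'l' vs 'l' = match
Total differences: 1

1


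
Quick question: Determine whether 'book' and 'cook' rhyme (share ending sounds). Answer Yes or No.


Rime (stressed vowel + following sounds) of 'book': -ook = /ʊk/
Rime of 'cook': -ook = /ʊk/
/ʊk/ and /ʊk/ are the same ending sound, so the words rhyme.

Yes


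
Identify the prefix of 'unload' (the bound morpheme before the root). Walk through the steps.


The word 'unload' = 'un' (prefix) + 'load' (root). The prefix is 'un'.

un


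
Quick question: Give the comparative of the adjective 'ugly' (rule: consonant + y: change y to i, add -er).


Apply comparative formation (consonant + y: change y to i, add -er): 'ugly' -> 'uglier'.

uglier


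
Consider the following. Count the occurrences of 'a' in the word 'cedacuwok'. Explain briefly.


Letter 'a' in 'cedacuwok': found at position(s) 4 = 1 occurrence(s).

1


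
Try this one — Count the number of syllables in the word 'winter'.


Break 'winter' into syllables: win-ter -> win | ter = 2 syllables

2 syllables


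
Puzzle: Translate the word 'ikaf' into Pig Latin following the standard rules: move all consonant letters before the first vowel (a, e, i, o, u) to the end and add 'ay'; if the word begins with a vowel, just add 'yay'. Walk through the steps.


'ikaf' starts with a vowel, so add 'yay': 'ikafyay'.

ikafyay


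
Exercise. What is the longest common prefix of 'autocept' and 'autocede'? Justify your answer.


Compare from the start: 6 characters match: 'autoce'. Mismatch at position 7: 'p' vs 'd'.

autoce


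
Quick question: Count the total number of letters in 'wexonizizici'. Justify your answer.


Spell out 'wexonizizici' and number each letter: w(1), e(2), x(3), o(4), n(5), i(6), z(7), i(8), z(9), i(10), c(11), i(12). Total: 12 letters.

12


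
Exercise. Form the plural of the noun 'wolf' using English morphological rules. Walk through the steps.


Apply rule: Change -f to -ves. 'wolf' becomes 'wolves'.

wolves


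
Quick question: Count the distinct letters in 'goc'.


Unique letters in 'goc': {c, g, o} = 3 distinct letters.

3


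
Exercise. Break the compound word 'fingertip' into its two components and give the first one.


Split 'fingertip' into 'finger' + 'tip'. The first part is 'finger'.

finger


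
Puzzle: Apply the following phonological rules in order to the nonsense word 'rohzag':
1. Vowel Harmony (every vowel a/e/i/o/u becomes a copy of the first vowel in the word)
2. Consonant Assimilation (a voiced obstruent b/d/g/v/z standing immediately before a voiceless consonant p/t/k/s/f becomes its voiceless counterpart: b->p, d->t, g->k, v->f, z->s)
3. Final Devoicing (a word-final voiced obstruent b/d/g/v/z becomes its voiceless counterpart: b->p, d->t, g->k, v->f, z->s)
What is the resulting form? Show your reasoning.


Starting form: 'rohzag'
Rule 1: Vowel Harmony: all vowels become 'o' (matching first vowel). 'rohzag' -> 'rohzog'
Rule 2: Consonant Assimilation: no voiced obstruent (b/d/g/v/z) stands immediately before a voiceless consonant (p/t/k/s/f). No change.
Rule 3: Final Devoicing: word-final voiced obstruent 'g' becomes voiceless 'k'. 'rohzog' -> 'rohzok'
Final form: 'rohzok'

rohzok


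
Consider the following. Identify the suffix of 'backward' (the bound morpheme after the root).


The word 'backward' = 'back' (root) + '-ward' (suffix). The suffix is '-ward'.

ward


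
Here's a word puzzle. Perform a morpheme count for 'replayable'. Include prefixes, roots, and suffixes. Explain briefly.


Decomposition: re- (prefix) + play (root) + -able (suffix) = 3 morpheme(s)

3 morphemes


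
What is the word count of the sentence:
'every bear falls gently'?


Split into words: every | bear | falls | gently = 4 words.

4


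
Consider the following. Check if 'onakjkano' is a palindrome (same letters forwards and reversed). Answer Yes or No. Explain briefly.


Forward: 'onakjkano'
Reversed: 'onakjkano'
They are identical.

Yes


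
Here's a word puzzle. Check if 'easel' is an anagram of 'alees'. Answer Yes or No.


Sorted letters of 'easel': 'aeels'
Sorted letters of 'alees': 'aeels'
They match.

Yes


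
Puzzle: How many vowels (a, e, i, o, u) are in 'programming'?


Vowels in 'programming': o, a, i = 3 vowels.

3


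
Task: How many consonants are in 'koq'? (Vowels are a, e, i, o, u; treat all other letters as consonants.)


Consonants in 'koq': k, q = 2 consonants.

2


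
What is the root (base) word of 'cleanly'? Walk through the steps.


Remove suffix '-ly' from 'cleanly' to get root 'clean'.

clean


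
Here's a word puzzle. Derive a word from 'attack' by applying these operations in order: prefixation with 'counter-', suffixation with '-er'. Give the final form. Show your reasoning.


Step 1: Add prefix 'counter-' to 'attack' = 'counterattack'
Step 2: Add suffix '-er' to 'counterattack' = 'counterattacker'

counterattacker


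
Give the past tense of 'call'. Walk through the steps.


Apply rule: Add -ed. 'call' becomes 'called'.

called


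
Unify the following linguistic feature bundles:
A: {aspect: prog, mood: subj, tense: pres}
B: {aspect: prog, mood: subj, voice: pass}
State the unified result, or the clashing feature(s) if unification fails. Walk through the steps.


Compare features:
aspect: A=prog vs B=prog -> unified: prog
mood: A=subj vs B=subj -> unified: subj
tense: A=pres vs B=_ -> unified: pres
voice: A=_ vs B=pass -> unified: pass
No clashes found.

Unified: {aspect: prog, mood: subj, tense: pres, voice: pass}


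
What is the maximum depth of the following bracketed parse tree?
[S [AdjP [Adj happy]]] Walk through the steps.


Count bracket nesting levels:
'[' at pos 0: depth = 1
'[' at pos 3: depth = 2
'[' at pos 9: depth = 3
Maximum depth reached: 3

3


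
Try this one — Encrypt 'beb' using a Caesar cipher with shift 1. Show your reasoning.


Shift each letter by 1: b -> c, e -> f, b -> c. Result: 'cfc'.

cfc


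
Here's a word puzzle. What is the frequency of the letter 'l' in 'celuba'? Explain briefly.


Letter 'l' in 'celuba': found at position(s) 3 = 1 occurrence(s).

1


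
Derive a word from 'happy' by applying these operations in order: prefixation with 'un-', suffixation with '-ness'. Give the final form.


Step 1: Add prefix 'un-' to 'happy' = 'unhappy'
Step 2: Add suffix '-ness' to 'unhappy' = 'unhappiness'

unhappiness


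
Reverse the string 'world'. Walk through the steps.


Reverse 'world' character by character: 'dlrow'.

dlrow


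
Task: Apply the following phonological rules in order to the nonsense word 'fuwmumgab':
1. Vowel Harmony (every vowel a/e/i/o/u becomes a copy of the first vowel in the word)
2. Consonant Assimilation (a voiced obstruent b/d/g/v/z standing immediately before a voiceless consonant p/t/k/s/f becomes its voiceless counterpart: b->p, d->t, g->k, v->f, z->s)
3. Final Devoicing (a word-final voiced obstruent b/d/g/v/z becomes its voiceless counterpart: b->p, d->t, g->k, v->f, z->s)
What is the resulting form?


Starting form: 'fuwmumgab'
Rule 1: Vowel Harmony: all vowels become 'u' (matching first vowel). 'fuwmumgab' -> 'fuwmumgub'
Rule 2: Consonant Assimilation: no voiced obstruent (b/d/g/v/z) stands immediately before a voiceless consonant (p/t/k/s/f). No change.
Rule 3: Final Devoicing: word-final voiced obstruent 'b' becomes voiceless 'p'. 'fuwmumgub' -> 'fuwmumgup'
Final form: 'fuwmumgup'

fuwmumgup


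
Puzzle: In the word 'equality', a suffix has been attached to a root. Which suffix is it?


The word 'equality' = 'equal' (root) + '-ity' (suffix). The suffix is '-ity'.

ity


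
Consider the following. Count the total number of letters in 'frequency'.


Spell out 'frequency' and number each letter: f(1), r(2), e(3), q(4), u(5), e(6), n(7), c(8), y(9). Total: 9 letters.

9


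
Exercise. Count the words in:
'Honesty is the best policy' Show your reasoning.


Split into words: Honesty | is | the | best | policy = 5 words.

5


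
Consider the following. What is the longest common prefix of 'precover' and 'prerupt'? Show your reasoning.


Compare from the start: 3 characters match: 'pre'. Mismatch at position 4: 'c' vs 'r'.

pre


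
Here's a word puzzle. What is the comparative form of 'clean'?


Apply comparative formation (add -er): 'clean' -> 'cleaner'.

cleaner


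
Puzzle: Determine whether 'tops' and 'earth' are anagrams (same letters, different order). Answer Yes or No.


Sorted letters of 'tops': 'opst'
Sorted letters of 'earth': 'aehrt'
They do not match.

No


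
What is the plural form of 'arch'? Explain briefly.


Apply rule: Add -es (sibilant/fricative ending). 'arch' becomes 'arches'.

arches


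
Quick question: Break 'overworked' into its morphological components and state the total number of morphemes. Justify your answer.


Step 1: Identify prefix: 'over' (meaning: excessively)
Step 2: Identify root: 'work'
Step 3: Identify suffix(es): 'ed'
Decomposition: over- (prefix: excessively) + work (root) + -ed (suffix: past)
Total morphemes: 3

3 morphemes (over- (prefix: excessively) + work (root) + -ed (suffix: past))


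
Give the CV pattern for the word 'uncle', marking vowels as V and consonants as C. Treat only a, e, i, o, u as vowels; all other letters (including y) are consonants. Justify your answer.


Letter mapping: u = V, n = C, c = C, l = C, e = V.

VCCCV


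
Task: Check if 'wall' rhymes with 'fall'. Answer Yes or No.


Rime (stressed vowel + following sounds) of 'wall': -all = /ɔːl/
Rime of 'fall': -all = /ɔːl/
/ɔːl/ and /ɔːl/ are the same ending sound, so the words rhyme.

Yes


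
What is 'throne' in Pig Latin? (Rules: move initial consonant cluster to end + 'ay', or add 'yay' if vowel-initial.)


'throne': move consonant cluster 'thr' to end and add 'ay': 'onethray'.

onethray


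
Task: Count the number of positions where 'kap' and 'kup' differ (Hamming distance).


Alignment:
Position 1: 'k' vs 'k' = match
Position 2: 'a' vs 'u' = DIFFER
Position 3: 'p' vs 'p' = match
Total differences: 1

1


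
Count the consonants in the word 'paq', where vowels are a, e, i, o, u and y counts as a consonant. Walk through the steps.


Consonants in 'paq': p, q = 2 consonants.

2


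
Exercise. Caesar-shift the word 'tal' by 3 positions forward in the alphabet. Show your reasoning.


Shift each letter by 3: t -> w, a -> d, l -> o. Result: 'wdo'.

wdo


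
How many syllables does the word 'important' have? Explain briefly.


Break 'important' into syllables: im-por-tant -> im | por | tant = 3 syllables

3 syllables


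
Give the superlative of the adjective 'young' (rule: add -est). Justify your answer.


Apply superlative formation (add -est): 'young' -> 'youngest'.

youngest


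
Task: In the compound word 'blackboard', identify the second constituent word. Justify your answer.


Split 'blackboard' into 'black' + 'board'. The second part is 'board'.

board


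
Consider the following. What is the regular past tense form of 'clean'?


Apply rule: Add -ed. 'clean' becomes 'cleaned'.

cleaned


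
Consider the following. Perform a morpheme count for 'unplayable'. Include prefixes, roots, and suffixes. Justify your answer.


Decomposition: un- (prefix) + play (root) + -able (suffix) = 3 morpheme(s)

3 morphemes


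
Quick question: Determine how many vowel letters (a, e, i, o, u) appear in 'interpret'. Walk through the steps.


Vowels in 'interpret': i, e, e = 3 vowels.

3


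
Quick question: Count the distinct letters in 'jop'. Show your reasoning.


Unique letters in 'jop': {j, o, p} = 3 distinct letters.

3


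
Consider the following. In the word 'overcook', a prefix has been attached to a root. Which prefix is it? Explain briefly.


The word 'overcook' = 'over' (prefix) + 'cook' (root). The prefix is 'over'.

over


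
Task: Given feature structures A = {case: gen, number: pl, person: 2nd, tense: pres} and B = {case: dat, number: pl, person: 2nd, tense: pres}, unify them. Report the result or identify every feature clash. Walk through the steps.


Compare features:
case: A=gen vs B=dat -> CLASH
number: A=pl vs B=pl -> unified: pl
person: A=2nd vs B=2nd -> unified: 2nd
tense: A=pres vs B=pres -> unified: pres
Clash detected on feature 'case' (gen vs dat); unification fails.

CLASH on 'case' (gen vs dat)


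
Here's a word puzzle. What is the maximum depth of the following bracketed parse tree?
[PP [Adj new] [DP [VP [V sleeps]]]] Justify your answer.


Count bracket nesting levels:
'[' at pos 0: depth = 1
'[' at pos 4: depth = 2
'[' at pos 14: depth = 2
'[' at pos 18: depth = 3
'[' at pos 22: depth = 4
Maximum depth reached: 4

4


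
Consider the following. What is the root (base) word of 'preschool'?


Remove prefix 'pre' from 'preschool' to get root 'school'.

school


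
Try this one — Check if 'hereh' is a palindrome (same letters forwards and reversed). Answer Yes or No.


Forward: 'hereh'
Reversed: 'hereh'
They are identical.

Yes


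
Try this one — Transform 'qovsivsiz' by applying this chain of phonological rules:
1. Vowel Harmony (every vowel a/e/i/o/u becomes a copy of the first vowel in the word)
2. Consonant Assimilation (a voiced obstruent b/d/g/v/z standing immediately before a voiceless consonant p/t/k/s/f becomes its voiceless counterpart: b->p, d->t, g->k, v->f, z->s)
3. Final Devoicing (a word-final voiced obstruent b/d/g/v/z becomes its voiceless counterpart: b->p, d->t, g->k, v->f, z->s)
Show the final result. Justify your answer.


Starting form: 'qovsivsiz'
Rule 1: Vowel Harmony: all vowels become 'o' (matching first vowel). 'qovsivsiz' -> 'qovsovsoz'
Rule 2: Consonant Assimilation: voiced obstruent before voiceless consonant becomes voiceless ('vs' -> 'fs', 'vs' -> 'fs'). 'qovsovsoz' -> 'qofsofsoz'
Rule 3: Final Devoicing: word-final voiced obstruent 'z' becomes voiceless 's'. 'qofsofsoz' -> 'qofsofsos'
Final form: 'qofsofsos'

qofsofsos


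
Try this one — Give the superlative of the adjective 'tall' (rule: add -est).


Apply superlative formation (add -est): 'tall' -> 'tallest'.

tallest


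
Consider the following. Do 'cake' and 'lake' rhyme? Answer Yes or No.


Rime (stressed vowel + following sounds) of 'cake': -ake = /eɪk/
Rime of 'lake': -ake = /eɪk/
/eɪk/ and /eɪk/ are the same ending sound, so the words rhyme.

Yes


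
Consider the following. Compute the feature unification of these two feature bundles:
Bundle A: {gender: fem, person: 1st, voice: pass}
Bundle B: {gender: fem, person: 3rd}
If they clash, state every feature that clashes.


Compare features:
gender: A=fem vs B=fem -> unified: fem
person: A=1st vs B=3rd -> CLASH
voice: A=pass vs B=_ -> unified: pass
Clash detected on feature 'person' (1st vs 3rd); unification fails.

CLASH on 'person' (1st vs 3rd)


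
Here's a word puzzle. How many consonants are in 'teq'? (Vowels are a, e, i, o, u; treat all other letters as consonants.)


Consonants in 'teq': t, q = 2 consonants.

2


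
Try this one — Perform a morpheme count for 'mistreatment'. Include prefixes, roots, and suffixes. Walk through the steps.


Decomposition: mis- (prefix) + treat (root) + -ment (suffix) = 3 morpheme(s)

3 morphemes


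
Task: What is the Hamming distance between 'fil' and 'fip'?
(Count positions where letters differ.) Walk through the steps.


Alignment:
Position 1: 'f' vs 'f' = match
Position 2: 'i' vs 'i' = match
Position 3: 'l' vs 'p' = DIFFER
Total differences: 1

1


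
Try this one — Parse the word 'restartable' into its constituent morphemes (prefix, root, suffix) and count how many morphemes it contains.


Step 1: Identify prefix: 're' (meaning: again)
Step 2: Identify root: 'start'
Step 3: Identify suffix(es): 'able'
Decomposition: re- (prefix: again) + start (root) + -able (suffix: capable of)
Total morphemes: 3

3 morphemes (re- (prefix: again) + start (root) + -able (suffix: capable of))


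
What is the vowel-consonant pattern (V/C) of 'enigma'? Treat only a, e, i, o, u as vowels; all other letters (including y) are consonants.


Letter mapping: e = V, n = C, i = V, g = C, m = C, a = V.

VCVCCV


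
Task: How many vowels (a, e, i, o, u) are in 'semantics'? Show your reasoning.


Vowels in 'semantics': e, a, i = 3 vowels.

3


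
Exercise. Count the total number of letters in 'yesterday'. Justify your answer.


Spell out 'yesterday' and number each letter: y(1), e(2), s(3), t(4), e(5), r(6), d(7), a(8), y(9). Total: 9 letters.

9


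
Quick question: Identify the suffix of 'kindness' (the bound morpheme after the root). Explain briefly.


The word 'kindness' = 'kind' (root) + '-ness' (suffix). The suffix is '-ness'.

ness


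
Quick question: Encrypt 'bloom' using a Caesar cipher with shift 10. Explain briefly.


Shift each letter by 10: b -> l, l -> v, o -> y, o -> y, m -> w. Result: 'lvyyw'.

lvyyw


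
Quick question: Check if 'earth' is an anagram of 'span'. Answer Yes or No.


Sorted letters of 'earth': 'aehrt'
Sorted letters of 'span': 'anps'
They do not match.

No


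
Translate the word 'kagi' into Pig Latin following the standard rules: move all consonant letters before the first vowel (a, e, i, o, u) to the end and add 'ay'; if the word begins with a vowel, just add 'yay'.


'kagi': move consonant cluster 'k' to end and add 'ay': 'agikay'.

agikay


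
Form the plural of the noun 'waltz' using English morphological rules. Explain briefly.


Apply rule: Add -es (sibilant/fricative ending). 'waltz' becomes 'waltzes'.

waltzes


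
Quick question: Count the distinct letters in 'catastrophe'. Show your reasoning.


Unique letters in 'catastrophe': {a, c, e, h, o, p, r, s, t} = 9 distinct letters.

9


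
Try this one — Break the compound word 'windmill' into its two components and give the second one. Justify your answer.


Split 'windmill' into 'wind' + 'mill'. The second part is 'mill'.

mill


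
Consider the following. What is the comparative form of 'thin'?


Apply comparative formation (double final consonant, add -er): 'thin' -> 'thinner'.

thinner


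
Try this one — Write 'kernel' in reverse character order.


Reverse 'kernel' character by character: 'lenrek'.

lenrek


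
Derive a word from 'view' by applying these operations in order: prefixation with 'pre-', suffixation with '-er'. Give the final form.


Step 1: Add prefix 'pre-' to 'view' = 'preview'
Step 2: Add suffix '-er' to 'preview' = 'previewer'

previewer


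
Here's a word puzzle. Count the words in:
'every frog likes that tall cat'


Split into words: every | frog | likes | that | tall | cat = 6 words.

6


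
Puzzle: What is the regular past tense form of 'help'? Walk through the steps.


Apply rule: Add -ed. 'help' becomes 'helped'.

helped


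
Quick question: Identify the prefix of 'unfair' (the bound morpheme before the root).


The word 'unfair' = 'un' (prefix) + 'fair' (root). The prefix is 'un'.

un


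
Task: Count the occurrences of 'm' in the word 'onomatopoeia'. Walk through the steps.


Letter 'm' in 'onomatopoeia': found at position(s) 4 = 1 occurrence(s).

1


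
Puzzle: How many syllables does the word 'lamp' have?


Break 'lamp' into syllables: lamp -> lamp = 1 syllable

1 syllable


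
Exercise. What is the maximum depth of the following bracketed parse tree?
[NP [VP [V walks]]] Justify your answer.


Count bracket nesting levels:
'[' at pos 0: depth = 1
'[' at pos 4: depth = 2
'[' at pos 8: depth = 3
Maximum depth reached: 3

3


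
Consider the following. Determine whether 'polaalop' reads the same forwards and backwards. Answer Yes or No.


Forward: 'polaalop'
Reversed: 'polaalop'
They are identical.

Yes


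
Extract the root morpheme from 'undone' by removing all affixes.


Remove prefix 'un' from 'undone' to get root 'done'.

done


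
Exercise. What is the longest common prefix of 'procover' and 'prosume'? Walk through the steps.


Compare from the start: 3 characters match: 'pro'. Mismatch at position 4: 'c' vs 's'.

pro


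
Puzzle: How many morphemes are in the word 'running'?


Decomposition: run (root) + -ing (suffix) = 2 morpheme(s)

2 morphemes


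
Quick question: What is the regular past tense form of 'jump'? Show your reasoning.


Apply rule: Add -ed. 'jump' becomes 'jumped'.

jumped


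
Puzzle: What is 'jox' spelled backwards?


Reverse 'jox' character by character: 'xoj'.

xoj


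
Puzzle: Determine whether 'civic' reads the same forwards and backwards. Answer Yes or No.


Forward: 'civic'
Reversed: 'civic'
They are identical.

Yes


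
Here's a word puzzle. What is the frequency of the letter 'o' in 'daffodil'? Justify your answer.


Letter 'o' in 'daffodil': found at position(s) 5 = 1 occurrence(s).

1


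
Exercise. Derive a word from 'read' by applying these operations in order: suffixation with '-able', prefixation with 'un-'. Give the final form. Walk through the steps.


Step 1: Add suffix '-able' to 'read' = 'readable'
Step 2: Add prefix 'un-' to 'readable' = 'unreadable'

unreadable


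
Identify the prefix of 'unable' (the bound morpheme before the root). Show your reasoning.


The word 'unable' = 'un' (prefix) + 'able' (root). The prefix is 'un'.

un


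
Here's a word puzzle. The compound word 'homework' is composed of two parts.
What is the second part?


Split 'homework' into 'home' + 'work'. The second part is 'work'.

work


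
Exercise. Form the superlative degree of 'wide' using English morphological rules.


Apply superlative formation (ends in e: add -st): 'wide' -> 'widest'.

widest


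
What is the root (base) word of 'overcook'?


Remove prefix 'over' from 'overcook' to get root 'cook'.

cook


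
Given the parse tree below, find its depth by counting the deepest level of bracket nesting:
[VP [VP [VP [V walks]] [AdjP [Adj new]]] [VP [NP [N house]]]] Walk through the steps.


Count bracket nesting levels:
'[' at pos 0: depth = 1
'[' at pos 4: depth = 2
'[' at pos 8: depth = 3
'[' at pos 12: depth = 4
'[' at pos 23: depth = 3
'[' at pos 29: depth = 4
'[' at pos 41: depth = 2
'[' at pos 45: depth = 3
'[' at pos 49: depth = 4
Maximum depth reached: 4

4


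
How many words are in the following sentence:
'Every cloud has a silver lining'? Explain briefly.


Split into words: Every | cloud | has | a | silver | lining = 6 words.

6


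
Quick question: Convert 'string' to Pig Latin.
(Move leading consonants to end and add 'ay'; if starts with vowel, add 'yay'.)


'string': move consonant cluster 'str' to end and add 'ay': 'ingstray'.

ingstray


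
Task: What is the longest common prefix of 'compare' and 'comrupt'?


Compare from the start: 3 characters match: 'com'. Mismatch at position 4: 'p' vs 'r'.

com


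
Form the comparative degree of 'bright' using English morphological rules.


Apply comparative formation (add -er): 'bright' -> 'brighter'.

brighter


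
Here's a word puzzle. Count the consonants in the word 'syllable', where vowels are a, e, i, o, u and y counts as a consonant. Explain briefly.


Consonants in 'syllable': s, y, l, l, b, l = 6 consonants.

6


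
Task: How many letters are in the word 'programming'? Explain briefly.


Spell out 'programming' and number each letter: p(1), r(2), o(3), g(4), r(5), a(6), m(7), m(8), i(9), n(10), g(11). Total: 11 letters.

11


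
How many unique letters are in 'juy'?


Unique letters in 'juy': {j, u, y} = 3 distinct letters.

3


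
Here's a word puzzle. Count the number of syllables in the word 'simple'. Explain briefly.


Break 'simple' into syllables: sim-ple -> sim | ple = 2 syllables

2 syllables


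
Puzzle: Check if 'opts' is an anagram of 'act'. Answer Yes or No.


Sorted letters of 'opts': 'opst'
Sorted letters of 'act': 'act'
They do not match.

No


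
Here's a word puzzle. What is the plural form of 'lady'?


Apply rule: Change -y to -ies (consonant + y). 'lady' becomes 'ladies'.

ladies


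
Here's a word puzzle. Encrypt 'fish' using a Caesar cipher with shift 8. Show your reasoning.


Shift each letter by 8: f -> n, i -> q, s -> a, h -> p. Result: 'nqap'.

nqap


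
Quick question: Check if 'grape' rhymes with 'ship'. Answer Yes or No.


Rime (stressed vowel + following sounds) of 'grape': -ape = /eɪp/
Rime of 'ship': -ip = /ɪp/
/eɪp/ and /ɪp/ are different ending sounds, so the words do not rhyme.

No


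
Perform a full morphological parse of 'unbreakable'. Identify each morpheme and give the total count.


Step 1: Identify prefix: 'un' (meaning: not/reverse)
Step 2: Identify root: 'break'
Step 3: Identify suffix(es): 'able'
Decomposition: un- (prefix: not/reverse) + break (root) + -able (suffix: capable of)
Total morphemes: 3

3 morphemes (un- (prefix: not/reverse) + break (root) + -able (suffix: capable of))


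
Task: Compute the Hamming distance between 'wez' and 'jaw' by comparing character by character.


Alignment:
Position 1: 'w' vs 'j' = DIFFER
Position 2: 'e' vs 'a' = DIFFER
Position 3: 'z' vs 'w' = DIFFER
Total differences: 3

3


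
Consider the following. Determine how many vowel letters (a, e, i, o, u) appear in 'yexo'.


Vowels in 'yexo': e, o = 2 vowels.

2


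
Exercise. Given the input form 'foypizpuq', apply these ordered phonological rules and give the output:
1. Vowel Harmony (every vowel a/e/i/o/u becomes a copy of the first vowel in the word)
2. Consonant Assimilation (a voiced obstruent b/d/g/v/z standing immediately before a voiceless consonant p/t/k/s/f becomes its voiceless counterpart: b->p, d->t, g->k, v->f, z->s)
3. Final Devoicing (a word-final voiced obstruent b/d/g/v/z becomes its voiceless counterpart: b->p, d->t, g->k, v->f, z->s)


Starting form: 'foypizpuq'
Rule 1: Vowel Harmony: all vowels become 'o' (matching first vowel). 'foypizpuq' -> 'foypozpoq'
Rule 2: Consonant Assimilation: voiced obstruent before voiceless consonant becomes voiceless ('zp' -> 'sp'). 'foypozpoq' -> 'foypospoq'
Rule 3: Final Devoicing: final consonant 'q' is not one of the voiced obstruents b/d/g/v/z. No change.
Final form: 'foypospoq'

foypospoq


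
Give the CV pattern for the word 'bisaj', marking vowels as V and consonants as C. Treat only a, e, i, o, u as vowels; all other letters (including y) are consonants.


Letter mapping: b = C, i = V, s = C, a = V, j = C.

CVCVC


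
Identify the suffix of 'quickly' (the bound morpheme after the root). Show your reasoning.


The word 'quickly' = 'quick' (root) + '-ly' (suffix). The suffix is '-ly'.

ly


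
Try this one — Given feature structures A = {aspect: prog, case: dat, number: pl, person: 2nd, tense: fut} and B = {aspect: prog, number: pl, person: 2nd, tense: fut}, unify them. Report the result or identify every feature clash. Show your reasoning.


Compare features:
aspect: A=prog vs B=prog -> unified: prog
case: A=dat vs B=_ -> unified: dat
number: A=pl vs B=pl -> unified: pl
person: A=2nd vs B=2nd -> unified: 2nd
tense: A=fut vs B=fut -> unified: fut
No clashes found.

Unified: {aspect: prog, case: dat, number: pl, person: 2nd, tense: fut}


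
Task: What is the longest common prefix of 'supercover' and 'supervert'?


Compare from the start: 5 characters match: 'super'. Mismatch at position 6: 'c' vs 'v'.

super


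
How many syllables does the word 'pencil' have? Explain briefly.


Break 'pencil' into syllables: pen-cil -> pen | cil = 2 syllables

2 syllables


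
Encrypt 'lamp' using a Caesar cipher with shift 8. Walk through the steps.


Shift each letter by 8: l -> t, a -> i, m -> u, p -> x. Result: 'tiux'.

tiux


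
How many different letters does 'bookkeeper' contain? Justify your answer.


Unique letters in 'bookkeeper': {b, e, k, o, p, r} = 6 distinct letters.

6


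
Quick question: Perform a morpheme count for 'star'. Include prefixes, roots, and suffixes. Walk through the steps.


Decomposition: star (free morpheme) = 1 morpheme(s)

1 morphemes


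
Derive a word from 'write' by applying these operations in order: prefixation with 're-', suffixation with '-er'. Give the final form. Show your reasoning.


Step 1: Add prefix 're-' to 'write' = 'rewrite'
Step 2: Add suffix '-er' to 'rewrite' = 'rewriter'

rewriter


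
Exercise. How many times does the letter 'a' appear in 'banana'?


Letter 'a' in 'banana': found at position(s) 2, 4, 6 = 3 occurrence(s).

3


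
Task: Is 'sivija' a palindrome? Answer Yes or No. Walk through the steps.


Forward: 'sivija'
Reversed: 'ajivis'
They differ.

No


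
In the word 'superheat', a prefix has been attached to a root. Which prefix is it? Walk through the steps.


The word 'superheat' = 'super' (prefix) + 'heat' (root). The prefix is 'super'.

super


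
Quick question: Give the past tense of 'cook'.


Apply rule: Add -ed. 'cook' becomes 'cooked'.

cooked


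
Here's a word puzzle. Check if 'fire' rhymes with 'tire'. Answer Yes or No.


Rime (stressed vowel + following sounds) of 'fire': -ire = /aɪər/
Rime of 'tire': -ire = /aɪər/
/aɪər/ and /aɪər/ are the same ending sound, so the words rhyme.

Yes


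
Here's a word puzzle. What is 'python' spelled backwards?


Reverse 'python' character by character: 'nohtyp'.

nohtyp


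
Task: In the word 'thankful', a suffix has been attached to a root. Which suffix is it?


The word 'thankful' = 'thank' (root) + '-ful' (suffix). The suffix is '-ful'.

ful


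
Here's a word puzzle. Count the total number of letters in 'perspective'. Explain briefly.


Spell out 'perspective' and number each letter: p(1), e(2), r(3), s(4), p(5), e(6), c(7), t(8), i(9), v(10), e(11). Total: 11 letters.

11


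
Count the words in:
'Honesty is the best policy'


Split into words: Honesty | is | the | best | policy = 5 words.

5


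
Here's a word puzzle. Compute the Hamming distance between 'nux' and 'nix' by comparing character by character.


Alignment:
Position 1: 'n' vs 'n' = match
Position 2: 'u' vs 'i' = DIFFER
Position 3: 'x' vs 'x' = match
Total differences: 1

1


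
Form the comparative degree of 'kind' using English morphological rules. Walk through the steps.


Apply comparative formation (add -er): 'kind' -> 'kinder'.

kinder


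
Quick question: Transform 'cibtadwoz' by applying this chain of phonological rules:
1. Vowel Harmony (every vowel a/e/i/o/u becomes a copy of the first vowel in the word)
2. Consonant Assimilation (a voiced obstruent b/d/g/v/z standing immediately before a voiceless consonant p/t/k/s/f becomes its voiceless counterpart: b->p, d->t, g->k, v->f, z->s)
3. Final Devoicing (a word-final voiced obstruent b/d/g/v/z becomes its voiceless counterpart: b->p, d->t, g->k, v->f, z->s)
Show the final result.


Starting form: 'cibtadwoz'
Rule 1: Vowel Harmony: all vowels become 'i' (matching first vowel). 'cibtadwoz' -> 'cibtidwiz'
Rule 2: Consonant Assimilation: voiced obstruent before voiceless consonant becomes voiceless ('bt' -> 'pt'). 'cibtidwiz' -> 'ciptidwiz'
Rule 3: Final Devoicing: word-final voiced obstruent 'z' becomes voiceless 's'. 'ciptidwiz' -> 'ciptidwis'
Final form: 'ciptidwis'

ciptidwis


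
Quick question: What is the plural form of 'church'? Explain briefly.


Apply rule: Add -es (sibilant/fricative ending). 'church' becomes 'churches'.

churches


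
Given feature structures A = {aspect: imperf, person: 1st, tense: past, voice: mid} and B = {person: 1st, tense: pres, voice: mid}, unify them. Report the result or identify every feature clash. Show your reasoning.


Compare features:
aspect: A=imperf vs B=_ -> unified: imperf
person: A=1st vs B=1st -> unified: 1st
tense: A=past vs B=pres -> CLASH
voice: A=mid vs B=mid -> unified: mid
Clash detected on feature 'tense' (past vs pres); unification fails.

CLASH on 'tense' (past vs pres)


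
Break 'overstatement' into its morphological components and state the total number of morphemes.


Step 1: Identify prefix: 'over' (meaning: excessively)
Step 2: Identify root: 'state'
Step 3: Identify suffix(es): 'ment'
Decomposition: over- (prefix: excessively) + state (root) + -ment (suffix: action/result)
Total morphemes: 3

3 morphemes (over- (prefix: excessively) + state (root) + -ment (suffix: action/result))


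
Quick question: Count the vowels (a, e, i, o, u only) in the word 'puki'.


Vowels in 'puki': u, i = 2 vowels.

2


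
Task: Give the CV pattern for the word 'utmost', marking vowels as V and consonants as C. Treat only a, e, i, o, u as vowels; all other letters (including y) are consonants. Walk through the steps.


Letter mapping: u = V, t = C, m = C, o = V, s = C, t = C.

VCCVCC


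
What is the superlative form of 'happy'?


Apply superlative formation (consonant + y: change y to i, add -est): 'happy' -> 'happiest'.

happiest


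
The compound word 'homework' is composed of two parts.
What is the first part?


Split 'homework' into 'home' + 'work'. The first part is 'home'.

home


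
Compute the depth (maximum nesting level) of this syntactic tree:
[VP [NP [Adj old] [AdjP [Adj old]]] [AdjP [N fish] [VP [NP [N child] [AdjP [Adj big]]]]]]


Count bracket nesting levels:
'[' at pos 0: depth = 1
'[' at pos 4: depth = 2
'[' at pos 8: depth = 3
'[' at pos 18: depth = 3
'[' at pos 24: depth = 4
'[' at pos 36: depth = 2
'[' at pos 42: depth = 3
'[' at pos 51: depth = 3
'[' at pos 55: depth = 4
'[' at pos 59: depth = 5
'[' at pos 69: depth = 5
'[' at pos 75: depth = 6
Maximum depth reached: 6

6


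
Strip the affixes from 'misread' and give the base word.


Remove prefix 'mis' from 'misread' to get root 'read'.

read


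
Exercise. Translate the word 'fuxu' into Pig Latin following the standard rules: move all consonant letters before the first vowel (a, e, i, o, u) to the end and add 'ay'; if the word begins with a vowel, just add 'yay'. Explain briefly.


'fuxu': move consonant cluster 'f' to end and add 'ay': 'uxufay'.

uxufay


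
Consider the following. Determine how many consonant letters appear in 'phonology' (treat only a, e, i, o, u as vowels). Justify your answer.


Consonants in 'phonology': p, h, n, l, g, y = 6 consonants.

6


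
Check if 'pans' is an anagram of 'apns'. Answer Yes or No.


Sorted letters of 'pans': 'anps'
Sorted letters of 'apns': 'anps'
They match.

Yes


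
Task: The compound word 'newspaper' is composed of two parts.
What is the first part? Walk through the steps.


Split 'newspaper' into 'news' + 'paper'. The first part is 'news'.

news


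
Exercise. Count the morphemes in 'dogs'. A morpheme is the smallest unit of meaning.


Decomposition: dog (root) + -s (plural) = 2 morpheme(s)

2 morphemes


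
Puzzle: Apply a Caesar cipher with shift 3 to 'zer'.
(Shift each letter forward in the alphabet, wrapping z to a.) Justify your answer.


Shift each letter by 3: z -> c, e -> h, r -> u. Result: 'chu'.

chu


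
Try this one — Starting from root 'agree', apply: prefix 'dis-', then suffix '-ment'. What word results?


Step 1: Add prefix 'dis-' to 'agree' = 'disagree'
Step 2: Add suffix '-ment' to 'disagree' = 'disagreement'

disagreement


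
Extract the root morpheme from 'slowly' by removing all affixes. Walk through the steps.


Remove suffix '-ly' from 'slowly' to get root 'slow'.

slow


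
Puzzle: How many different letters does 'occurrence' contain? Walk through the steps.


Unique letters in 'occurrence': {c, e, n, o, r, u} = 6 distinct letters.

6


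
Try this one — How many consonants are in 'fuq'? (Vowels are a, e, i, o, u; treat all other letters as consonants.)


Consonants in 'fuq': f, q = 2 consonants.

2


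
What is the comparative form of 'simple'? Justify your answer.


Apply comparative formation (ends in e: add -r): 'simple' -> 'simpler'.

simpler


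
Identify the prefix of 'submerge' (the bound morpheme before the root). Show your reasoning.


The word 'submerge' = 'sub' (prefix) + 'merge' (root). The prefix is 'sub'.

sub


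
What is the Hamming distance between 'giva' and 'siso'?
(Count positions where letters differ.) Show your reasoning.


Alignment:
Position 1: 'g' vs 's' = DIFFER
Position 2: 'i' vs 'i' = match
Position 3: 'v' vs 's' = DIFFER
Position 4: 'a' vs 'o' = DIFFER
Total differences: 3

3


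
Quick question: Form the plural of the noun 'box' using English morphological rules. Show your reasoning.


Apply rule: Add -es (sibilant/fricative ending). 'box' becomes 'boxes'.

boxes


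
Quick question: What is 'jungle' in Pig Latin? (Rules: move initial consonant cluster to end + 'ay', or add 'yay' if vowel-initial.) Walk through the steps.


'jungle': move consonant cluster 'j' to end and add 'ay': 'unglejay'.

unglejay


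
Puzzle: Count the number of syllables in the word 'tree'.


Break 'tree' into syllables: tree -> tree = 1 syllable

1 syllable


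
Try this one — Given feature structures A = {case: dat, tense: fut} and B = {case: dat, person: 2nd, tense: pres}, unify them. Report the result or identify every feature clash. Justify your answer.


Compare features:
case: A=dat vs B=dat -> unified: dat
person: A=_ vs B=2nd -> unified: 2nd
tense: A=fut vs B=pres -> CLASH
Clash detected on feature 'tense' (fut vs pres); unification fails.

CLASH on 'tense' (fut vs pres)


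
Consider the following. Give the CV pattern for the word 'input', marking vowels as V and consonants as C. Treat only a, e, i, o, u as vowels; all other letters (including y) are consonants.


Letter mapping: i = V, n = C, p = C, u = V, t = C.

VCCVC


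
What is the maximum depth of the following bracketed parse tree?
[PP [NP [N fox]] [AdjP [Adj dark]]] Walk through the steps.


Count bracket nesting levels:
'[' at pos 0: depth = 1
'[' at pos 4: depth = 2
'[' at pos 8: depth = 3
'[' at pos 17: depth = 2
'[' at pos 23: depth = 3
Maximum depth reached: 3

3


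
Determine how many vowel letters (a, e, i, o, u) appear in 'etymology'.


Vowels in 'etymology': e, o, o = 3 vowels.

3


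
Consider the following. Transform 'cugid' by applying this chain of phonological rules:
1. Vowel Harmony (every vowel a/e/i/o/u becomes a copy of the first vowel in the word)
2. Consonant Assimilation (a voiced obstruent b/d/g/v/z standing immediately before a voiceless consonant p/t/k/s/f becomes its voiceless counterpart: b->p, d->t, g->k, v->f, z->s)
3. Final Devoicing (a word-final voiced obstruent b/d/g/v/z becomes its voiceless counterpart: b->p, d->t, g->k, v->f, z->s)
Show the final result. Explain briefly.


Starting form: 'cugid'
Rule 1: Vowel Harmony: all vowels become 'u' (matching first vowel). 'cugid' -> 'cugud'
Rule 2: Consonant Assimilation: no voiced obstruent (b/d/g/v/z) stands immediately before a voiceless consonant (p/t/k/s/f). No change.
Rule 3: Final Devoicing: word-final voiced obstruent 'd' becomes voiceless 't'. 'cugud' -> 'cugut'
Final form: 'cugut'

cugut
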